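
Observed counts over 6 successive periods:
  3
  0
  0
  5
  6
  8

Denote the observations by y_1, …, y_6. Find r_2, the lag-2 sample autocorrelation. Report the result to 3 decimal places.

Mean ȳ = (3 + 0 + 0 + 5 + 6 + 8)/6 = 3.6667
Deviations from mean: -0.6667, -3.6667, -3.6667, 1.3333, 2.3333, 4.3333
Σ(y_t−ȳ)(y_{t+2}−ȳ) = (2.4444) + (-4.8889) + (-8.5556) + (5.7778) = -5.2222
Denominator Σ(y_t−ȳ)² = 53.3333
r_2 = -5.2222 / 53.3333 = -0.098

-0.098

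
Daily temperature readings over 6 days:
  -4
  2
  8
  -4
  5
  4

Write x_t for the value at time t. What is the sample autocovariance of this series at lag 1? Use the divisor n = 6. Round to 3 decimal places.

Mean x̄ = (-4 + 2 + 8 − 4 + 5 + 4)/6 = 1.8333
Deviations: -5.8333, 0.1667, 6.1667, -5.8333, 3.1667, 2.1667
Σ_{t=1}^{5}(x_t−x̄)(x_{t+1}−x̄) = -47.5278
γ_1 = -47.5278 / 6 = -7.921

-7.921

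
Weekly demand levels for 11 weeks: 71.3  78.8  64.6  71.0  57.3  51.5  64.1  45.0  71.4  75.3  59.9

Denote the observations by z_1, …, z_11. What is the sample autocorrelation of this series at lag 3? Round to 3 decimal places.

0.070

Mean z̄ = (71.3 + 78.8 + 64.6 + 71.0 + 57.3 + 51.5 + 64.1 + 45.0 + 71.4 + 75.3 + 59.9)/11 = 64.5636
Numerator Σ_{t=1}^{8}(z_t−z̄)(z_{t+3}−z̄) = 75.5460
Denominator Σ(z_t−z̄)² = 1079.6055
r_3 = 75.5460 / 1079.6055 = 0.070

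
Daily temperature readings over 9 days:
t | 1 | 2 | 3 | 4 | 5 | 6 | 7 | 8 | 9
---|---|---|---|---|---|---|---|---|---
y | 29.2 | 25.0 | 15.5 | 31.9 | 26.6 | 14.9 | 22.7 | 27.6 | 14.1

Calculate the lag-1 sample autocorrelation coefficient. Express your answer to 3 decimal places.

Mean ȳ = (29.2 + 25.0 + 15.5 + 31.9 + 26.6 + 14.9 + 22.7 + 27.6 + 14.1)/9 = 23.0556
Numerator Σ_{t=1}^{8}(y_t−ȳ)(y_{t+1}−ȳ) = -106.5409
Denominator Σ(y_t−ȳ)² = 356.9022
r_1 = -106.5409 / 356.9022 = -0.299

-0.299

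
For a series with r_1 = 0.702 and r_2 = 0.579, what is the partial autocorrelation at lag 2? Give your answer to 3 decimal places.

0.170

φ_{22} = (r_2 − r_1²) / (1 − r_1²)
r_1² = (0.702)² = 0.492804
Numerator = 0.579 − 0.4928 = 0.0862; denominator = 1 − 0.4928 = 0.5072
φ_{22} = 0.0862 / 0.5072 = 0.170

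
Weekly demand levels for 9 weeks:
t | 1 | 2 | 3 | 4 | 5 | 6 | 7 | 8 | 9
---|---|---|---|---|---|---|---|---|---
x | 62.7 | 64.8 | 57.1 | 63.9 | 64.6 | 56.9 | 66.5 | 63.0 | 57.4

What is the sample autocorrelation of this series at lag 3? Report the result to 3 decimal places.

Mean x̄ = (62.7 + 64.8 + 57.1 + 63.9 + 64.6 + 56.9 + 66.5 + 63.0 + 57.4)/9 = 61.8778
Numerator Σ_{t=1}^{6}(x_t−x̄)(x_{t+3}−x̄) = 68.0919
Denominator Σ(x_t−x̄)² = 110.9956
r_3 = 68.0919 / 110.9956 = 0.613

0.613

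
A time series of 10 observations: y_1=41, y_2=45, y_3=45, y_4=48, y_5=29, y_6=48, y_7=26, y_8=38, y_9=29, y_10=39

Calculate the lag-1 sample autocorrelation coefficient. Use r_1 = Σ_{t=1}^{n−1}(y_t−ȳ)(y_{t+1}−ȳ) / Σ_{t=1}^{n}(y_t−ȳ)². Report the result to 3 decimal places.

-0.284

Mean ȳ = (41 + 45 + 45 + 48 + 29 + 48 + 26 + 38 + 29 + 39)/10 = 38.8000
Numerator Σ_{t=1}^{9}(y_t−ȳ)(y_{t+1}−ȳ) = -172.8400
Denominator Σ(y_t−ȳ)² = 607.6000
r_1 = -172.8400 / 607.6000 = -0.284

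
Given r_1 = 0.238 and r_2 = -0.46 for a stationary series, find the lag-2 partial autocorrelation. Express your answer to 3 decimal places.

-0.548

φ_{22} = (r_2 − r_1²) / (1 − r_1²)
r_1² = (0.238)² = 0.056644
Numerator = -0.46 − 0.0566 = -0.5166; denominator = 1 − 0.0566 = 0.9434
φ_{22} = -0.5166 / 0.9434 = -0.548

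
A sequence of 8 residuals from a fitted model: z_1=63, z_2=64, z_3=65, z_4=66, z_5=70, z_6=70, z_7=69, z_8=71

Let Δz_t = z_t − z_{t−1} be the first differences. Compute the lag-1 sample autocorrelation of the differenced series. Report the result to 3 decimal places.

First differences Δz: 1, 1, 1, 4, 0, -1, 2
Mean of differences = 1.1429
Numerator Σ(Δz_t−Δz̄)(Δz_{t+1}−Δz̄) = -3.0204
Denominator Σ(Δz_t−Δz̄)² = 14.8571
r_1(Δz) = -3.0204 / 14.8571 = -0.203

-0.203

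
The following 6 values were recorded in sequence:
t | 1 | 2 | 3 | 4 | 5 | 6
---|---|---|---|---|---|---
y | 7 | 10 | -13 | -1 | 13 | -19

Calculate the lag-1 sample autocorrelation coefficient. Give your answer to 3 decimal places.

-0.357

Mean ȳ = (7 + 10 − 13 − 1 + 13 − 19)/6 = -0.5000
Deviations from mean: 7.5000, 10.5000, -12.5000, -0.5000, 13.5000, -18.5000
Σ(y_t−ȳ)(y_{t+1}−ȳ) = (78.7500) + (-131.2500) + (6.2500) + (-6.7500) + (-249.7500) = -302.7500
Denominator Σ(y_t−ȳ)² = 847.5000
r_1 = -302.7500 / 847.5000 = -0.357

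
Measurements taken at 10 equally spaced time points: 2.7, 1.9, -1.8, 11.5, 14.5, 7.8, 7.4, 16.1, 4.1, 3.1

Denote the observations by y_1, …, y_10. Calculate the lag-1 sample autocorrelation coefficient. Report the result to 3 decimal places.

Mean ȳ = (2.7 + 1.9 − 1.8 + 11.5 + 14.5 + 7.8 + 7.4 + 16.1 + 4.1 + 3.1)/10 = 6.7300
Numerator Σ_{t=1}^{9}(y_t−ȳ)(y_{t+1}−ȳ) = 57.2521
Denominator Σ(y_t−ȳ)² = 304.9410
r_1 = 57.2521 / 304.9410 = 0.188

0.188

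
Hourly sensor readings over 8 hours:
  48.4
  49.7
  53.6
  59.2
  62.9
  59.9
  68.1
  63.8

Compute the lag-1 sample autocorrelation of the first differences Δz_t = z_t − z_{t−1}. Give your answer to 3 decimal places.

-0.559

First differences Δz: 1.3, 3.9, 5.6, 3.7, -3.0, 8.2, -4.3
Mean of differences = 2.2000
Numerator Σ(Δz_t−Δz̄)(Δz_{t+1}−Δz̄) = -68.6500
Denominator Σ(Δz_t−Δz̄)² = 122.8000
r_1(Δz) = -68.6500 / 122.8000 = -0.559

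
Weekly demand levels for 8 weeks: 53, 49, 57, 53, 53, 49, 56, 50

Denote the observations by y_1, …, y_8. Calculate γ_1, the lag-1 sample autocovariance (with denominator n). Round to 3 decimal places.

-4.719

Mean ȳ = (53 + 49 + 57 + 53 + 53 + 49 + 56 + 50)/8 = 52.5000
Σ_{t=1}^{7}(y_t−ȳ)(y_{t+1}−ȳ) = -37.7500
γ_1 = -37.7500 / 8 = -4.719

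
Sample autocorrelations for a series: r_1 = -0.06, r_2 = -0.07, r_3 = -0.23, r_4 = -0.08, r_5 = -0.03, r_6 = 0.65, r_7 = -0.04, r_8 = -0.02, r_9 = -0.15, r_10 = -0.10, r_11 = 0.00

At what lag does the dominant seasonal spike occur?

6

The largest autocorrelation is r_6 = 0.65; the remaining lags stay at or below 0.00.
The dominant spike at lag 6 indicates a seasonal period of 6.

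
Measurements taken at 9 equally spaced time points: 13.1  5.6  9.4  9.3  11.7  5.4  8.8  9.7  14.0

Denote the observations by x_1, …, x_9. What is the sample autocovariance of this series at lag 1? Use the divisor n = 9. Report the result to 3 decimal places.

Mean x̄ = (13.1 + 5.6 + 9.4 + 9.3 + 11.7 + 5.4 + 8.8 + 9.7 + 14.0)/9 = 9.6667
Σ_{t=1}^{8}(x_t−x̄)(x_{t+1}−x̄) = -18.3878
γ_1 = -18.3878 / 9 = -2.043

-2.043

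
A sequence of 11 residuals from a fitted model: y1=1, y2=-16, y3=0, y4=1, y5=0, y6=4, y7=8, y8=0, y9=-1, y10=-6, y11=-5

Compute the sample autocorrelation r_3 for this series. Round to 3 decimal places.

Mean ȳ = (1 − 16 + 0 + 1 + 0 + 4 + 8 + 0 − 1 − 6 − 5)/11 = -1.2727
Numerator Σ_{t=1}^{8}(y_t−ȳ)(y_{t+3}−ȳ) = -31.3140
Denominator Σ(y_t−ȳ)² = 382.1818
r_3 = -31.3140 / 382.1818 = -0.082

-0.082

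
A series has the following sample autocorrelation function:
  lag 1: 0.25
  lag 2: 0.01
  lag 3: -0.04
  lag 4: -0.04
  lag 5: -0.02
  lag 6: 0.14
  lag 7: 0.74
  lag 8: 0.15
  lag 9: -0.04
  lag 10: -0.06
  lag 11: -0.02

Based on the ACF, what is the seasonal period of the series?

The largest autocorrelation is r_7 = 0.74; the remaining lags stay at or below 0.25. The elevated value at lag 1 (0.25), dropping to 0.01 at lag 2, reflects decaying short-term dependence rather than seasonality.
The dominant spike at lag 7 indicates a seasonal period of 7.

7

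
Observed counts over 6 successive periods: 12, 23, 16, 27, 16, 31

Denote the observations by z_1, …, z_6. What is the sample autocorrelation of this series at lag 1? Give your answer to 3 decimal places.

-0.511

Mean z̄ = (12 + 23 + 16 + 27 + 16 + 31)/6 = 20.8333
Deviations from mean: -8.8333, 2.1667, -4.8333, 6.1667, -4.8333, 10.1667
Σ(z_t−z̄)(z_{t+1}−z̄) = (-19.1389) + (-10.4722) + (-29.8056) + (-29.8056) + (-49.1389) = -138.3611
Denominator Σ(z_t−z̄)² = 270.8333
r_1 = -138.3611 / 270.8333 = -0.511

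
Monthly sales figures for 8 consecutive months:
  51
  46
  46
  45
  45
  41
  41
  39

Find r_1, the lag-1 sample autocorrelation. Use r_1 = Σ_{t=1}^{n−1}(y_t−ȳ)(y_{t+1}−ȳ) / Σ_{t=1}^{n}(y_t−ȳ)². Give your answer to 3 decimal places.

0.413

Mean ȳ = (51 + 46 + 46 + 45 + 45 + 41 + 41 + 39)/8 = 44.2500
Deviations from mean: 6.7500, 1.7500, 1.7500, 0.7500, 0.7500, -3.2500, -3.2500, -5.2500
Σ(y_t−ȳ)(y_{t+1}−ȳ) = (11.8125) + (3.0625) + (1.3125) + (0.5625) + (-2.4375) + (10.5625) + (17.0625) = 41.9375
Denominator Σ(y_t−ȳ)² = 101.5000
r_1 = 41.9375 / 101.5000 = 0.413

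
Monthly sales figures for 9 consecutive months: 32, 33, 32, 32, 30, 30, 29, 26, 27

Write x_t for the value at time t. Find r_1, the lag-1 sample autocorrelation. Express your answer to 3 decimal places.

Mean x̄ = (32 + 33 + 32 + 32 + 30 + 30 + 29 + 26 + 27)/9 = 30.1111
Numerator Σ_{t=1}^{8}(x_t−x̄)(x_{t+1}−x̄) = 31.7654
Denominator Σ(x_t−x̄)² = 46.8889
r_1 = 31.7654 / 46.8889 = 0.677

0.677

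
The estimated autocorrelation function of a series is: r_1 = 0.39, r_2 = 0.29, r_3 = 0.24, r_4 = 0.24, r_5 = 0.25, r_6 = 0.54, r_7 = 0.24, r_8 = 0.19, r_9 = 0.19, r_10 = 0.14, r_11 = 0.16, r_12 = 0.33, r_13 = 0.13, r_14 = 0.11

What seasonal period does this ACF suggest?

6

The largest autocorrelation is r_6 = 0.54; the remaining lags stay at or below 0.39. The elevated value at lag 1 (0.39), dropping to 0.29 at lag 2, reflects decaying short-term dependence rather than seasonality.
The dominant spike at lag 6 indicates a seasonal period of 6.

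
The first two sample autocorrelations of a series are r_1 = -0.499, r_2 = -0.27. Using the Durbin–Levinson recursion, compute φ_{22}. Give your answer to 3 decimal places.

-0.691

φ_{22} = (r_2 − r_1²) / (1 − r_1²)
r_1² = (-0.499)² = 0.249001
Numerator = -0.27 − 0.2490 = -0.5190; denominator = 1 − 0.2490 = 0.7510
φ_{22} = -0.5190 / 0.7510 = -0.691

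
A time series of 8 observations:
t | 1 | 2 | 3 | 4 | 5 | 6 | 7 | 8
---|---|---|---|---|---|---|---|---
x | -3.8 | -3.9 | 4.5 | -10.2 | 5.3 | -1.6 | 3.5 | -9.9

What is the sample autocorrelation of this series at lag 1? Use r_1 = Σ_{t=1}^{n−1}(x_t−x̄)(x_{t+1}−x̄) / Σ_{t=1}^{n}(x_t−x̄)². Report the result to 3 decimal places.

Mean x̄ = (-3.8 − 3.9 + 4.5 − 10.2 + 5.3 − 1.6 + 3.5 − 9.9)/8 = -2.0125
Deviations from mean: -1.7875, -1.8875, 6.5125, -8.1875, 7.3125, 0.4125, 5.5125, -7.8875
Σ(x_t−x̄)(x_{t+1}−x̄) = (3.3739) + (-12.2923) + (-53.3211) + (-59.8711) + (3.0164) + (2.2739) + (-43.4798) = -160.3002
Denominator Σ(x_t−x̄)² = 262.4488
r_1 = -160.3002 / 262.4488 = -0.611

-0.611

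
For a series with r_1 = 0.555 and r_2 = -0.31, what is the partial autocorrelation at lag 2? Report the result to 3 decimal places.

φ_{22} = (r_2 − r_1²) / (1 − r_1²)
r_1² = (0.555)² = 0.308025
Numerator = -0.31 − 0.3080 = -0.6180; denominator = 1 − 0.3080 = 0.6920
φ_{22} = -0.6180 / 0.6920 = -0.893

-0.893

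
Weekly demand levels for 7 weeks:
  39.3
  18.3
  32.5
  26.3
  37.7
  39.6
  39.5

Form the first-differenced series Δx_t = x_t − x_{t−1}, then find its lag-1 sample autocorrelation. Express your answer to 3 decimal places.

First differences Δx: -21.0, 14.2, -6.2, 11.4, 1.9, -0.1
Mean of differences = 0.0333
Numerator Σ(Δx_t−Δx̄)(Δx_{t+1}−Δx̄) = -436.1611
Denominator Σ(Δx_t−Δx̄)² = 814.6533
r_1(Δx) = -436.1611 / 814.6533 = -0.535

-0.535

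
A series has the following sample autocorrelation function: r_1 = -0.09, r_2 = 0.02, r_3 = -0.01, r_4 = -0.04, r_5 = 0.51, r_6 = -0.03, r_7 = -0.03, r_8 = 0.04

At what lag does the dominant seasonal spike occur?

The largest autocorrelation is r_5 = 0.51; the remaining lags stay at or below 0.04.
The dominant spike at lag 5 indicates a seasonal period of 5.

5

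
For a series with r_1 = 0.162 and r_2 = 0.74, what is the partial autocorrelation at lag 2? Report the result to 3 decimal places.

φ_{22} = (r_2 − r_1²) / (1 − r_1²)
r_1² = (0.162)² = 0.026244
Numerator = 0.74 − 0.0262 = 0.7138; denominator = 1 − 0.0262 = 0.9738
φ_{22} = 0.7138 / 0.9738 = 0.733

0.733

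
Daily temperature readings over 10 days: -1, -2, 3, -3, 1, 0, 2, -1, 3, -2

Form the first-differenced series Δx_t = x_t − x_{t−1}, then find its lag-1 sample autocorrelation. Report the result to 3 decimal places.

First differences Δx: -1, 5, -6, 4, -1, 2, -3, 4, -5
Mean of differences = -0.1111
Numerator Σ(Δx_t−Δx̄)(Δx_{t+1}−Δx̄) = -102.4568
Denominator Σ(Δx_t−Δx̄)² = 132.8889
r_1(Δx) = -102.4568 / 132.8889 = -0.771

-0.771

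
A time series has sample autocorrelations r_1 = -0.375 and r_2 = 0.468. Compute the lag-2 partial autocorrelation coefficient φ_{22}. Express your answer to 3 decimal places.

0.381

φ_{22} = (r_2 − r_1²) / (1 − r_1²)
r_1² = (-0.375)² = 0.140625
Numerator = 0.468 − 0.1406 = 0.3274; denominator = 1 − 0.1406 = 0.8594
φ_{22} = 0.3274 / 0.8594 = 0.381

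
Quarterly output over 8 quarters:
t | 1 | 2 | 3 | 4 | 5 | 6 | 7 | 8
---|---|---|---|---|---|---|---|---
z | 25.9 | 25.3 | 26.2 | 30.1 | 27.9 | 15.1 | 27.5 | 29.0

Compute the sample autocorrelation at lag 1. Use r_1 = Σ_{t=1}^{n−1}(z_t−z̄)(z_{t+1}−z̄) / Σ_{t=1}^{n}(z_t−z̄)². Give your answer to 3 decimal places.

Mean z̄ = (25.9 + 25.3 + 26.2 + 30.1 + 27.9 + 15.1 + 27.5 + 29.0)/8 = 25.8750
Σ(z_t−z̄)(z_{t+1}−z̄) = (-0.0144) + (-0.1869) + (1.3731) + (8.5556) + (-21.8194) + (-17.5094) + (5.0781) = -24.5231
Denominator Σ(z_t−z̄)² = 150.8950
r_1 = -24.5231 / 150.8950 = -0.163

-0.163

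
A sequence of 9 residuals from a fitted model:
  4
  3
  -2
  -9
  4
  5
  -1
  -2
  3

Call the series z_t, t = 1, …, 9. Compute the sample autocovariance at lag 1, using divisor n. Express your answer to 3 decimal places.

Mean z̄ = (4 + 3 − 2 − 9 + 4 + 5 − 1 − 2 + 3)/9 = 0.5556
Σ_{t=1}^{8}(z_t−z̄)(z_{t+1}−z̄) = -0.1975
γ_1 = -0.1975 / 9 = -0.022

-0.022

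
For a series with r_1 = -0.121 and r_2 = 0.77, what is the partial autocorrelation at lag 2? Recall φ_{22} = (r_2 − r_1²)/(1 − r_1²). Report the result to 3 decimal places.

0.767

φ_{22} = (r_2 − r_1²) / (1 − r_1²)
r_1² = (-0.121)² = 0.014641
Numerator = 0.77 − 0.0146 = 0.7554; denominator = 1 − 0.0146 = 0.9854
φ_{22} = 0.7554 / 0.9854 = 0.767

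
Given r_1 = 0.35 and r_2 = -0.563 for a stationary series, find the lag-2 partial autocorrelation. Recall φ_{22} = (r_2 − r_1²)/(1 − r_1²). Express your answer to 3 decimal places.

φ_{22} = (r_2 − r_1²) / (1 − r_1²)
r_1² = (0.35)² = 0.1225
Numerator = -0.563 − 0.1225 = -0.6855; denominator = 1 − 0.1225 = 0.8775
φ_{22} = -0.6855 / 0.8775 = -0.781

-0.781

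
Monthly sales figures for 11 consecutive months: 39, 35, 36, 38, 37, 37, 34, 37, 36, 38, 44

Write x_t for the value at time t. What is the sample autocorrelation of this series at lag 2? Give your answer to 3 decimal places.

-0.099

Mean x̄ = (39 + 35 + 36 + 38 + 37 + 37 + 34 + 37 + 36 + 38 + 44)/11 = 37.3636
Numerator Σ_{t=1}^{9}(x_t−x̄)(x_{t+2}−x̄) = -6.8099
Denominator Σ(x_t−x̄)² = 68.5455
r_2 = -6.8099 / 68.5455 = -0.099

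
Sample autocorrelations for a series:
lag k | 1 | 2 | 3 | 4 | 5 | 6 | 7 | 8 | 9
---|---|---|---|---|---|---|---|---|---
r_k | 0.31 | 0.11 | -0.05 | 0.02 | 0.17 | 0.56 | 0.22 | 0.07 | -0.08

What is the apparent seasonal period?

6

The largest autocorrelation is r_6 = 0.56; the remaining lags stay at or below 0.31. The elevated value at lag 1 (0.31), dropping to 0.11 at lag 2, reflects decaying short-term dependence rather than seasonality.
The dominant spike at lag 6 indicates a seasonal period of 6.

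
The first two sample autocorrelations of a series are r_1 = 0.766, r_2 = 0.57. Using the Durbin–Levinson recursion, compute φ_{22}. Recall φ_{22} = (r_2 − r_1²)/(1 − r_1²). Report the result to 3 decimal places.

-0.041

φ_{22} = (r_2 − r_1²) / (1 − r_1²)
r_1² = (0.766)² = 0.586756
Numerator = 0.57 − 0.5868 = -0.0168; denominator = 1 − 0.5868 = 0.4132
φ_{22} = -0.0168 / 0.4132 = -0.041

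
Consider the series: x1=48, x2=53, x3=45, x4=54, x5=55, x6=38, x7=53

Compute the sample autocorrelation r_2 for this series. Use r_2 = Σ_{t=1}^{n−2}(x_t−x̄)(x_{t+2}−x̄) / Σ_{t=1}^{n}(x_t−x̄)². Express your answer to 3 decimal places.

Mean x̄ = (48 + 53 + 45 + 54 + 55 + 38 + 53)/7 = 49.4286
Deviations from mean: -1.4286, 3.5714, -4.4286, 4.5714, 5.5714, -11.4286, 3.5714
Σ(x_t−x̄)(x_{t+2}−x̄) = (6.3265) + (16.3265) + (-24.6735) + (-52.2449) + (19.8980) = -34.3673
Denominator Σ(x_t−x̄)² = 229.7143
r_2 = -34.3673 / 229.7143 = -0.150

-0.150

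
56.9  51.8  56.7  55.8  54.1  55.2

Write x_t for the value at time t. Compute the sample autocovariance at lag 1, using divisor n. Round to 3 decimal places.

-1.822

Mean x̄ = (56.9 + 51.8 + 56.7 + 55.8 + 54.1 + 55.2)/6 = 55.0833
Deviations: 1.8167, -3.2833, 1.6167, 0.7167, -0.9833, 0.1167
Σ_{t=1}^{5}(x_t−x̄)(x_{t+1}−x̄) = -10.9336
γ_1 = -10.9336 / 6 = -1.822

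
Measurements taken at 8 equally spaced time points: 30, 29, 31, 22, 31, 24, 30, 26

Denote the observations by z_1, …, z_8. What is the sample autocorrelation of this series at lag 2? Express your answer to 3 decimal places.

Mean z̄ = (30 + 29 + 31 + 22 + 31 + 24 + 30 + 26)/8 = 27.8750
Deviations from mean: 2.1250, 1.1250, 3.1250, -5.8750, 3.1250, -3.8750, 2.1250, -1.8750
Numerator Σ_{t=1}^{6}(z_t−z̄)(z_{t+2}−z̄) = 46.4688
Denominator Σ(z_t−z̄)² = 82.8750
r_2 = 46.4688 / 82.8750 = 0.561

0.561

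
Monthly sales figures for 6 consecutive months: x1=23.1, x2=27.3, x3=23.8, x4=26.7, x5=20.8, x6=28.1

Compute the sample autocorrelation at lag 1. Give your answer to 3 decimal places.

Mean x̄ = (23.1 + 27.3 + 23.8 + 26.7 + 20.8 + 28.1)/6 = 24.9667
Deviations from mean: -1.8667, 2.3333, -1.1667, 1.7333, -4.1667, 3.1333
Numerator Σ_{t=1}^{5}(x_t−x̄)(x_{t+1}−x̄) = -29.3778
Denominator Σ(x_t−x̄)² = 40.4733
r_1 = -29.3778 / 40.4733 = -0.726

-0.726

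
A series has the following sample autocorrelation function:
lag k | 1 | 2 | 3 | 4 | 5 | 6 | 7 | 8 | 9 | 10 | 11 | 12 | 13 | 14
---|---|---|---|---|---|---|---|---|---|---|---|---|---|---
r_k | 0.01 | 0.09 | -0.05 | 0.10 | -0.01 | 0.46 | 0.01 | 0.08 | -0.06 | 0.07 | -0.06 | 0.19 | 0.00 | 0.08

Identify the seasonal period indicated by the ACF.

6

The largest autocorrelation is r_6 = 0.46, with a weaker echo at lag 12 (0.19); the remaining lags stay at or below 0.10.
The dominant spike at lag 6 indicates a seasonal period of 6.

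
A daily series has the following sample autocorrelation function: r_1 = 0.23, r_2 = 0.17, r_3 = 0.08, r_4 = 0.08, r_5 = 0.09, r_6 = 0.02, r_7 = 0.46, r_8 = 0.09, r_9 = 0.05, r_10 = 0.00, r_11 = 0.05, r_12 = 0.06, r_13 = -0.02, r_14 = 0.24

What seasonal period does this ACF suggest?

The largest autocorrelation is r_7 = 0.46, with a weaker echo at lag 14 (0.24); the remaining lags stay at or below 0.23. The elevated value at lag 1 (0.23), dropping to 0.17 at lag 2, reflects decaying short-term dependence rather than seasonality.
The dominant spike at lag 7 indicates a seasonal period of 7.

7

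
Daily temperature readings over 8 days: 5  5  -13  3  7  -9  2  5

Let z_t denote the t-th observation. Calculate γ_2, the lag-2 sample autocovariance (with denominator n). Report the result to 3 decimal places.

-24.035

Mean z̄ = (5 + 5 − 13 + 3 + 7 − 9 + 2 + 5)/8 = 0.6250
Deviations: 4.3750, 4.3750, -13.6250, 2.3750, 6.3750, -9.6250, 1.3750, 4.3750
Σ_{t=1}^{6}(z_t−z̄)(z_{t+2}−z̄) = -192.2813
γ_2 = -192.2813 / 8 = -24.035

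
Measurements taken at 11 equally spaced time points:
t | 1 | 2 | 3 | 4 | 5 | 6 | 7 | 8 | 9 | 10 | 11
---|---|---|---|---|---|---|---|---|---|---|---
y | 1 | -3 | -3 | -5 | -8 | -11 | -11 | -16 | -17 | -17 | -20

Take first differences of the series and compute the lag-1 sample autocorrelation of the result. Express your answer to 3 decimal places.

-0.478

First differences Δy: -4, 0, -2, -3, -3, 0, -5, -1, 0, -3
Mean of differences = -2.1000
Numerator Σ(Δy_t−Δȳ)(Δy_{t+1}−Δȳ) = -13.8100
Denominator Σ(Δy_t−Δȳ)² = 28.9000
r_1(Δy) = -13.8100 / 28.9000 = -0.478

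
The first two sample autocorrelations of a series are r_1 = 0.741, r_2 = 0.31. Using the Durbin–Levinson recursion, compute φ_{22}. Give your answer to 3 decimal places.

-0.530

φ_{22} = (r_2 − r_1²) / (1 − r_1²)
r_1² = (0.741)² = 0.549081
Numerator = 0.31 − 0.5491 = -0.2391; denominator = 1 − 0.5491 = 0.4509
φ_{22} = -0.2391 / 0.4509 = -0.530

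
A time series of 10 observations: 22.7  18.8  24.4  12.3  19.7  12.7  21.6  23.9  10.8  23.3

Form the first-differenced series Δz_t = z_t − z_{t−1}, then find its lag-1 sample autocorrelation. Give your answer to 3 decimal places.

-0.657

First differences Δz: -3.9, 5.6, -12.1, 7.4, -7.0, 8.9, 2.3, -13.1, 12.5
Mean of differences = 0.0667
Numerator Σ(Δz_t−Δz̄)(Δz_{t+1}−Δz̄) = -466.1211
Denominator Σ(Δz_t−Δz̄)² = 709.0600
r_1(Δz) = -466.1211 / 709.0600 = -0.657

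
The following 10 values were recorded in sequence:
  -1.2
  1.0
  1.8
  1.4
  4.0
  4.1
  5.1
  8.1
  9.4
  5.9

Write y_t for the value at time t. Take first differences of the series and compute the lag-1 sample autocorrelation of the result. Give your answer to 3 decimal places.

First differences Δy: 2.2, 0.8, -0.4, 2.6, 0.1, 1.0, 3.0, 1.3, -3.5
Mean of differences = 0.7889
Numerator Σ(Δy_t−Δȳ)(Δy_{t+1}−Δȳ) = -4.1390
Denominator Σ(Δy_t−Δȳ)² = 30.7489
r_1(Δy) = -4.1390 / 30.7489 = -0.135

-0.135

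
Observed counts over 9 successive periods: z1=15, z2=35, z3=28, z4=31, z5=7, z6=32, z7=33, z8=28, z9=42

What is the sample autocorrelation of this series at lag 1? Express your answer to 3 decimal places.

-0.241

Mean z̄ = (15 + 35 + 28 + 31 + 7 + 32 + 33 + 28 + 42)/9 = 27.8889
Numerator Σ_{t=1}^{8}(z_t−z̄)(z_{t+1}−z̄) = -218.2346
Denominator Σ(z_t−z̄)² = 904.8889
r_1 = -218.2346 / 904.8889 = -0.241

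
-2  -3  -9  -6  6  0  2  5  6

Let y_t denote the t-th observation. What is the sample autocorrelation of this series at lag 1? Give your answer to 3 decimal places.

Mean ȳ = (-2 − 3 − 9 − 6 + 6 + 0 + 2 + 5 + 6)/9 = -0.1111
Numerator Σ_{t=1}^{8}(y_t−ȳ)(y_{t+1}−ȳ) = 90.4321
Denominator Σ(y_t−ȳ)² = 230.8889
r_1 = 90.4321 / 230.8889 = 0.392

0.392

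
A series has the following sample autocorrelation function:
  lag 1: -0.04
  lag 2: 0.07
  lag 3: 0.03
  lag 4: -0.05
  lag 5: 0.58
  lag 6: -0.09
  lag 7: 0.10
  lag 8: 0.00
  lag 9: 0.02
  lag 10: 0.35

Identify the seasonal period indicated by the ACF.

The largest autocorrelation is r_5 = 0.58, with a weaker echo at lag 10 (0.35); the remaining lags stay at or below 0.10.
The dominant spike at lag 5 indicates a seasonal period of 5.

5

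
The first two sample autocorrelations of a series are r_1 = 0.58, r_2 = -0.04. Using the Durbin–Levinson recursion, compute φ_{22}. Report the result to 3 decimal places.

-0.567

φ_{22} = (r_2 − r_1²) / (1 − r_1²)
r_1² = (0.58)² = 0.3364
Numerator = -0.04 − 0.3364 = -0.3764; denominator = 1 − 0.3364 = 0.6636
φ_{22} = -0.3764 / 0.6636 = -0.567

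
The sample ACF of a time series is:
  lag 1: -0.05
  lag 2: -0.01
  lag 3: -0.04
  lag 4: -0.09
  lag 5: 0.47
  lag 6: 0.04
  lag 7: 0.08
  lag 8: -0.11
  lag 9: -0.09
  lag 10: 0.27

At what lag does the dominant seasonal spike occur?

5

The largest autocorrelation is r_5 = 0.47, with a weaker echo at lag 10 (0.27); the remaining lags stay at or below 0.08.
The dominant spike at lag 5 indicates a seasonal period of 5.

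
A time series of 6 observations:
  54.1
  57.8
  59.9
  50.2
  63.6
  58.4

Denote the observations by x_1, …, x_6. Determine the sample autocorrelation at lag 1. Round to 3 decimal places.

Mean x̄ = (54.1 + 57.8 + 59.9 + 50.2 + 63.6 + 58.4)/6 = 57.3333
Deviations from mean: -3.2333, 0.4667, 2.5667, -7.1333, 6.2667, 1.0667
Σ(x_t−x̄)(x_{t+1}−x̄) = (-1.5089) + (1.1978) + (-18.3089) + (-44.7022) + (6.6844) = -56.6378
Denominator Σ(x_t−x̄)² = 108.5533
r_1 = -56.6378 / 108.5533 = -0.522

-0.522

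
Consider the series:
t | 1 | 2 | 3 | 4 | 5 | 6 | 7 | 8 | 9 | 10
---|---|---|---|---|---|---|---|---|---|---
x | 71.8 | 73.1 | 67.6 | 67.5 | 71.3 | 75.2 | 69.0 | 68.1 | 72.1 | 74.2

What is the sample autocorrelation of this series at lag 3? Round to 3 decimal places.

-0.172

Mean x̄ = (71.8 + 73.1 + 67.6 + 67.5 + 71.3 + 75.2 + 69.0 + 68.1 + 72.1 + 74.2)/10 = 70.9900
Numerator Σ_{t=1}^{7}(x_t−x̄)(x_{t+3}−x̄) = -12.1103
Denominator Σ(x_t−x̄)² = 70.4490
r_3 = -12.1103 / 70.4490 = -0.172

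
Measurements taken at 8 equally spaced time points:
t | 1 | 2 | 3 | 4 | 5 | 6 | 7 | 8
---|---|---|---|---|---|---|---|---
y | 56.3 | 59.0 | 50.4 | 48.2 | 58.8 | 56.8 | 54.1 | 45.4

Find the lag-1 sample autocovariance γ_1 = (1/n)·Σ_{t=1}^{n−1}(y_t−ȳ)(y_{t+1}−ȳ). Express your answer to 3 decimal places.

Mean ȳ = (56.3 + 59.0 + 50.4 + 48.2 + 58.8 + 56.8 + 54.1 + 45.4)/8 = 53.6250
Deviations: 2.6750, 5.3750, -3.2250, -5.4250, 5.1750, 3.1750, 0.4750, -8.2250
Σ_{t=1}^{7}(y_t−ȳ)(y_{t+1}−ȳ) = 0.4969
γ_1 = 0.4969 / 8 = 0.062

0.062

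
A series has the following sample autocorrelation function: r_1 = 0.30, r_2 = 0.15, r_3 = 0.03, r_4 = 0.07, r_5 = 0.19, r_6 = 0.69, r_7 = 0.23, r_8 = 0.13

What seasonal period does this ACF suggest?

6

The largest autocorrelation is r_6 = 0.69; the remaining lags stay at or below 0.30. The elevated value at lag 1 (0.30), dropping to 0.15 at lag 2, reflects decaying short-term dependence rather than seasonality.
The dominant spike at lag 6 indicates a seasonal period of 6.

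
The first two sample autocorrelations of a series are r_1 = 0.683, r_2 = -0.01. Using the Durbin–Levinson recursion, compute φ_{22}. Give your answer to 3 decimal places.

-0.893

φ_{22} = (r_2 − r_1²) / (1 − r_1²)
r_1² = (0.683)² = 0.466489
Numerator = -0.01 − 0.4665 = -0.4765; denominator = 1 − 0.4665 = 0.5335
φ_{22} = -0.4765 / 0.5335 = -0.893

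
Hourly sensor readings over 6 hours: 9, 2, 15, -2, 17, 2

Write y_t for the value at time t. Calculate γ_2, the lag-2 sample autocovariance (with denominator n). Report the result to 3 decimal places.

31.019

Mean ȳ = (9 + 2 + 15 − 2 + 17 + 2)/6 = 7.1667
Deviations: 1.8333, -5.1667, 7.8333, -9.1667, 9.8333, -5.1667
Σ_{t=1}^{4}(y_t−ȳ)(y_{t+2}−ȳ) = 186.1111
γ_2 = 186.1111 / 6 = 31.019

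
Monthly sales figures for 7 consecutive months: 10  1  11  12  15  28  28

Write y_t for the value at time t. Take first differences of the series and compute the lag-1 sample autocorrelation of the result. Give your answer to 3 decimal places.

First differences Δy: -9, 10, 1, 3, 13, 0
Mean of differences = 3.0000
Numerator Σ(Δy_t−Δȳ)(Δy_{t+1}−Δȳ) = -128.0000
Denominator Σ(Δy_t−Δȳ)² = 306.0000
r_1(Δy) = -128.0000 / 306.0000 = -0.418

-0.418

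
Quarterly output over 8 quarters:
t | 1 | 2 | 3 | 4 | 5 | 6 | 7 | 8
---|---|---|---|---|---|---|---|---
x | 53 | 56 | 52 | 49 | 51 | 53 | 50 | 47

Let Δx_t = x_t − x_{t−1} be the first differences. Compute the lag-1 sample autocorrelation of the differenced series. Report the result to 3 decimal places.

First differences Δx: 3, -4, -3, 2, 2, -3, -3
Mean of differences = -0.8571
Numerator Σ(Δx_t−Δx̄)(Δx_{t+1}−Δx̄) = -4.8776
Denominator Σ(Δx_t−Δx̄)² = 54.8571
r_1(Δx) = -4.8776 / 54.8571 = -0.089

-0.089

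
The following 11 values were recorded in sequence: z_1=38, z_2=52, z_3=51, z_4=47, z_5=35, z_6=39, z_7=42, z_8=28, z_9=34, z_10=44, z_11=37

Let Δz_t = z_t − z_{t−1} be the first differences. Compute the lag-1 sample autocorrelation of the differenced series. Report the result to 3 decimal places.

First differences Δz: 14, -1, -4, -12, 4, 3, -14, 6, 10, -7
Mean of differences = -0.1000
Numerator Σ(Δz_t−Δz̄)(Δz_{t+1}−Δz̄) = -134.8100
Denominator Σ(Δz_t−Δz̄)² = 762.9000
r_1(Δz) = -134.8100 / 762.9000 = -0.177

-0.177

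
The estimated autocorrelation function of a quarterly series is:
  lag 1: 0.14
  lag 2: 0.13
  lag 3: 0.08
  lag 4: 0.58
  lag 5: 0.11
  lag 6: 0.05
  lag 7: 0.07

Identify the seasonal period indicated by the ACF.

4

The largest autocorrelation is r_4 = 0.58; the remaining lags stay at or below 0.14.
The dominant spike at lag 4 indicates a seasonal period of 4.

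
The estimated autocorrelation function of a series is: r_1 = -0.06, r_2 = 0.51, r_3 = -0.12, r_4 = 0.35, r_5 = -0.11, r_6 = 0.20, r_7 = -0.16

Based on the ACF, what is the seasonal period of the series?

The largest autocorrelation is r_2 = 0.51, with weaker echoes at lags 4 (0.35) and 6 (0.20); the remaining lags stay at or below -0.06.
The dominant spike at lag 2 indicates a seasonal period of 2.

2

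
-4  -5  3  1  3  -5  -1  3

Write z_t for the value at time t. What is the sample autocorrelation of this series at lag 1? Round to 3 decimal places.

-0.053

Mean z̄ = (-4 − 5 + 3 + 1 + 3 − 5 − 1 + 3)/8 = -0.6250
Deviations from mean: -3.3750, -4.3750, 3.6250, 1.6250, 3.6250, -4.3750, -0.3750, 3.6250
Σ(z_t−z̄)(z_{t+1}−z̄) = (14.7656) + (-15.8594) + (5.8906) + (5.8906) + (-15.8594) + (1.6406) + (-1.3594) = -4.8906
Denominator Σ(z_t−z̄)² = 91.8750
r_1 = -4.8906 / 91.8750 = -0.053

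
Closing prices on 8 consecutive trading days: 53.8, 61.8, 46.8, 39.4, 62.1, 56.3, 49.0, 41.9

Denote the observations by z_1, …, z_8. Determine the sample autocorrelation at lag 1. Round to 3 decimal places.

-0.063

Mean z̄ = (53.8 + 61.8 + 46.8 + 39.4 + 62.1 + 56.3 + 49.0 + 41.9)/8 = 51.3875
Deviations from mean: 2.4125, 10.4125, -4.5875, -11.9875, 10.7125, 4.9125, -2.3875, -9.4875
Numerator Σ_{t=1}^{7}(z_t−z̄)(z_{t+1}−z̄) = -32.5227
Denominator Σ(z_t−z̄)² = 513.5888
r_1 = -32.5227 / 513.5888 = -0.063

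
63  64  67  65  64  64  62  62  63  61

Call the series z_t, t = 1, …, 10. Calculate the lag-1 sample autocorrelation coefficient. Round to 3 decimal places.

0.425

Mean z̄ = (63 + 64 + 67 + 65 + 64 + 64 + 62 + 62 + 63 + 61)/10 = 63.5000
Numerator Σ_{t=1}^{9}(z_t−z̄)(z_{t+1}−z̄) = 11.2500
Denominator Σ(z_t−z̄)² = 26.5000
r_1 = 11.2500 / 26.5000 = 0.425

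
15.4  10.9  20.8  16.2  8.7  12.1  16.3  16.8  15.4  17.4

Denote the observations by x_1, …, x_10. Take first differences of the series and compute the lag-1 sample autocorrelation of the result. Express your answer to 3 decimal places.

-0.300

First differences Δx: -4.5, 9.9, -4.6, -7.5, 3.4, 4.2, 0.5, -1.4, 2.0
Mean of differences = 0.2222
Numerator Σ(Δx_t−Δx̄)(Δx_{t+1}−Δx̄) = -69.2594
Denominator Σ(Δx_t−Δx̄)² = 230.6356
r_1(Δx) = -69.2594 / 230.6356 = -0.300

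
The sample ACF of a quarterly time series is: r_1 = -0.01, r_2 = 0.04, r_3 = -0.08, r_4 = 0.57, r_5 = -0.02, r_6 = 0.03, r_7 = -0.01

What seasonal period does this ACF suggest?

4

The largest autocorrelation is r_4 = 0.57; the remaining lags stay at or below 0.04.
The dominant spike at lag 4 indicates a seasonal period of 4.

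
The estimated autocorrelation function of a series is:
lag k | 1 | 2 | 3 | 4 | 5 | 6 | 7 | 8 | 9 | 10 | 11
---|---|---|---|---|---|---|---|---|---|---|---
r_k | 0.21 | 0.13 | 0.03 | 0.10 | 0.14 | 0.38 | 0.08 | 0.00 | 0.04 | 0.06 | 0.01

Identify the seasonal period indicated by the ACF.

6

The largest autocorrelation is r_6 = 0.38; the remaining lags stay at or below 0.21. The elevated value at lag 1 (0.21), dropping to 0.13 at lag 2, reflects decaying short-term dependence rather than seasonality.
The dominant spike at lag 6 indicates a seasonal period of 6.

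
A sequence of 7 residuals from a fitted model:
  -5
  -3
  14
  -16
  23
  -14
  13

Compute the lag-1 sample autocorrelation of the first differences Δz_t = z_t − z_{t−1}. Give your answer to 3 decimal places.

-0.854

First differences Δz: 2, 17, -30, 39, -37, 27
Mean of differences = 3.0000
Numerator Σ(Δz_t−Δz̄)(Δz_{t+1}−Δz̄) = -4064.0000
Denominator Σ(Δz_t−Δz̄)² = 4758.0000
r_1(Δz) = -4064.0000 / 4758.0000 = -0.854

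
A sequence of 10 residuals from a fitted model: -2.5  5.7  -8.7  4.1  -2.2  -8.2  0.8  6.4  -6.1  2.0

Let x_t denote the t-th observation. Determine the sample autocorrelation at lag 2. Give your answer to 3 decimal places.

Mean x̄ = (-2.5 + 5.7 − 8.7 + 4.1 − 2.2 − 8.2 + 0.8 + 6.4 − 6.1 + 2.0)/10 = -0.8700
Numerator Σ_{t=1}^{8}(x_t−x̄)(x_{t+2}−x̄) = -23.9798
Denominator Σ(x_t−x̄)² = 278.5610
r_2 = -23.9798 / 278.5610 = -0.086

-0.086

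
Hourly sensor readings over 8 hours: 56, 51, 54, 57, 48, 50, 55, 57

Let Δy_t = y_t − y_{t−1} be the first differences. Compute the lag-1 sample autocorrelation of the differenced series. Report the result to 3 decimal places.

-0.201

First differences Δy: -5, 3, 3, -9, 2, 5, 2
Mean of differences = 0.1429
Numerator Σ(Δy_t−Δȳ)(Δy_{t+1}−Δȳ) = -31.5918
Denominator Σ(Δy_t−Δȳ)² = 156.8571
r_1(Δy) = -31.5918 / 156.8571 = -0.201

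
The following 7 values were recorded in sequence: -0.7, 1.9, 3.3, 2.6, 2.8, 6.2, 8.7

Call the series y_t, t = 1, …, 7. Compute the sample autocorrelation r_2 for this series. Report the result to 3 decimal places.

-0.064

Mean ȳ = (-0.7 + 1.9 + 3.3 + 2.6 + 2.8 + 6.2 + 8.7)/7 = 3.5429
Deviations from mean: -4.2429, -1.6429, -0.2429, -0.9429, -0.7429, 2.6571, 5.1571
Numerator Σ_{t=1}^{5}(y_t−ȳ)(y_{t+2}−ȳ) = -3.5765
Denominator Σ(y_t−ȳ)² = 55.8571
r_2 = -3.5765 / 55.8571 = -0.064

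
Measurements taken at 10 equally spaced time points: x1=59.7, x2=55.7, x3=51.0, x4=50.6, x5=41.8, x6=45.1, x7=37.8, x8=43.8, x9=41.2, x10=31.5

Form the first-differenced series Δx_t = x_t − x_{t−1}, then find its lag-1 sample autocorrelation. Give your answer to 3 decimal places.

-0.518

First differences Δx: -4.0, -4.7, -0.4, -8.8, 3.3, -7.3, 6.0, -2.6, -9.7
Mean of differences = -3.1333
Numerator Σ(Δx_t−Δx̄)(Δx_{t+1}−Δx̄) = -118.3611
Denominator Σ(Δx_t−Δx̄)² = 228.3600
r_1(Δx) = -118.3611 / 228.3600 = -0.518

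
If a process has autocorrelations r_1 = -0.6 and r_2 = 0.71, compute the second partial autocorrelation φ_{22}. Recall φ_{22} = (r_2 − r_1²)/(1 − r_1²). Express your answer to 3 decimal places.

0.547

φ_{22} = (r_2 − r_1²) / (1 − r_1²)
r_1² = (-0.6)² = 0.36
Numerator = 0.71 − 0.3600 = 0.3500; denominator = 1 − 0.3600 = 0.6400
φ_{22} = 0.3500 / 0.6400 = 0.547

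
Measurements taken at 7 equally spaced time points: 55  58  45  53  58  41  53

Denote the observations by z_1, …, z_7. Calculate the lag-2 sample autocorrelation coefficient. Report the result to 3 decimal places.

-0.245

Mean z̄ = (55 + 58 + 45 + 53 + 58 + 41 + 53)/7 = 51.8571
Numerator Σ_{t=1}^{5}(z_t−z̄)(z_{t+2}−z̄) = -62.0408
Denominator Σ(z_t−z̄)² = 252.8571
r_2 = -62.0408 / 252.8571 = -0.245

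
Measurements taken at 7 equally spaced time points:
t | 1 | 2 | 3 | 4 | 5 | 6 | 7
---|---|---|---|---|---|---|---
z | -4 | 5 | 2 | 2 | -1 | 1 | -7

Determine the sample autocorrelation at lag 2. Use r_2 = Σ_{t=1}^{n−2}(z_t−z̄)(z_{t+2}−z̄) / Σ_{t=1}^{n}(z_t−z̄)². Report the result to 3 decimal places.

Mean z̄ = (-4 + 5 + 2 + 2 − 1 + 1 − 7)/7 = -0.2857
Deviations from mean: -3.7143, 5.2857, 2.2857, 2.2857, -0.7143, 1.2857, -6.7143
Σ(z_t−z̄)(z_{t+2}−z̄) = (-8.4898) + (12.0816) + (-1.6327) + (2.9388) + (4.7959) = 9.6939
Denominator Σ(z_t−z̄)² = 99.4286
r_2 = 9.6939 / 99.4286 = 0.097

0.097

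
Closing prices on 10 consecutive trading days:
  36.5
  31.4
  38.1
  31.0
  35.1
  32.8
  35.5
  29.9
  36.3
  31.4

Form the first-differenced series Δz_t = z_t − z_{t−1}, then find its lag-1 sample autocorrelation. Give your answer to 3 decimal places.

First differences Δz: -5.1, 6.7, -7.1, 4.1, -2.3, 2.7, -5.6, 6.4, -4.9
Mean of differences = -0.5667
Numerator Σ(Δz_t−Δz̄)(Δz_{t+1}−Δz̄) = -206.3544
Denominator Σ(Δz_t−Δz̄)² = 244.1400
r_1(Δz) = -206.3544 / 244.1400 = -0.845

-0.845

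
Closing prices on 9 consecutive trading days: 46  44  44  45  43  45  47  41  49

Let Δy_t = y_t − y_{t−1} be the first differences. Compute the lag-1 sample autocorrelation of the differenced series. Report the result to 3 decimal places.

-0.527

First differences Δy: -2, 0, 1, -2, 2, 2, -6, 8
Mean of differences = 0.3750
Numerator Σ(Δy_t−Δȳ)(Δy_{t+1}−Δȳ) = -61.0156
Denominator Σ(Δy_t−Δȳ)² = 115.8750
r_1(Δy) = -61.0156 / 115.8750 = -0.527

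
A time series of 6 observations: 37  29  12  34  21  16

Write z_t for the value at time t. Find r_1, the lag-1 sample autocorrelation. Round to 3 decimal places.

-0.240

Mean z̄ = (37 + 29 + 12 + 34 + 21 + 16)/6 = 24.8333
Σ(z_t−z̄)(z_{t+1}−z̄) = (50.6944) + (-53.4722) + (-117.6389) + (-35.1389) + (33.8611) = -121.6944
Denominator Σ(z_t−z̄)² = 506.8333
r_1 = -121.6944 / 506.8333 = -0.240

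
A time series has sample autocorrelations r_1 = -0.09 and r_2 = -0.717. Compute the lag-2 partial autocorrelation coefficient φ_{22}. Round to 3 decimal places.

φ_{22} = (r_2 − r_1²) / (1 − r_1²)
r_1² = (-0.09)² = 0.0081
Numerator = -0.717 − 0.0081 = -0.7251; denominator = 1 − 0.0081 = 0.9919
φ_{22} = -0.7251 / 0.9919 = -0.731

-0.731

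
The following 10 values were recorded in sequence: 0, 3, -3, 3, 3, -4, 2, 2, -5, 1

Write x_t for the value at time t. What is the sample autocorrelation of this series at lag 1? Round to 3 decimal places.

Mean x̄ = (0 + 3 − 3 + 3 + 3 − 4 + 2 + 2 − 5 + 1)/10 = 0.2000
Numerator Σ_{t=1}^{9}(x_t−x̄)(x_{t+1}−x̄) = -40.2400
Denominator Σ(x_t−x̄)² = 85.6000
r_1 = -40.2400 / 85.6000 = -0.470

-0.470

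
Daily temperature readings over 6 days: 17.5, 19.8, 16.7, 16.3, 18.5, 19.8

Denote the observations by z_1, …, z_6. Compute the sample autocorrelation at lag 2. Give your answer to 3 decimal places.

Mean z̄ = (17.5 + 19.8 + 16.7 + 16.3 + 18.5 + 19.8)/6 = 18.1000
Deviations from mean: -0.6000, 1.7000, -1.4000, -1.8000, 0.4000, 1.7000
Σ(z_t−z̄)(z_{t+2}−z̄) = (0.8400) + (-3.0600) + (-0.5600) + (-3.0600) = -5.8400
Denominator Σ(z_t−z̄)² = 11.5000
r_2 = -5.8400 / 11.5000 = -0.508

-0.508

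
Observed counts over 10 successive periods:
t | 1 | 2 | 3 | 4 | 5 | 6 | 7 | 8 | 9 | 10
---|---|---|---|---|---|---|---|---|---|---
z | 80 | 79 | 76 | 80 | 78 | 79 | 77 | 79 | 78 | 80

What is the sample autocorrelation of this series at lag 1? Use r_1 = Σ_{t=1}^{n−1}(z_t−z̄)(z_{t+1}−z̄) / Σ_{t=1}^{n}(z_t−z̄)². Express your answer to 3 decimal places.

-0.461

Mean z̄ = (80 + 79 + 76 + 80 + 78 + 79 + 77 + 79 + 78 + 80)/10 = 78.6000
Numerator Σ_{t=1}^{9}(z_t−z̄)(z_{t+1}−z̄) = -7.5600
Denominator Σ(z_t−z̄)² = 16.4000
r_1 = -7.5600 / 16.4000 = -0.461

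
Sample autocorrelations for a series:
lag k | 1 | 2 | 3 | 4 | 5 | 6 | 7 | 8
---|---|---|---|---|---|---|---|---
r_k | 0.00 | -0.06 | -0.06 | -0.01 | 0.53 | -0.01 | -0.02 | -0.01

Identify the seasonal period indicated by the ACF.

5

The largest autocorrelation is r_5 = 0.53; the remaining lags stay at or below 0.00.
The dominant spike at lag 5 indicates a seasonal period of 5.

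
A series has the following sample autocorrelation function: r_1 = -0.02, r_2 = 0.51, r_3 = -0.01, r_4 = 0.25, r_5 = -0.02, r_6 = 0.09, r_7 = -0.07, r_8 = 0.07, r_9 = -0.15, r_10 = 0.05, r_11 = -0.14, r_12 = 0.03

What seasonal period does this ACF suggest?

The largest autocorrelation is r_2 = 0.51, with a weaker echo at lag 4 (0.25); the remaining lags stay at or below 0.09.
The dominant spike at lag 2 indicates a seasonal period of 2.

2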